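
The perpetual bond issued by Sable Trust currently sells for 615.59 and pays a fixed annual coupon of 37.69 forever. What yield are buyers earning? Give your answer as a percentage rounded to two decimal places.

P = C/r ⇒ r = C/P = 37.69/615.59 = 0.061226

6.12%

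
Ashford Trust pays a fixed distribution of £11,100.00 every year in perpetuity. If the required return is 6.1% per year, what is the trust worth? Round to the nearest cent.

Level perpetuity: PV = C / r = £11,100.00 / 0.061 = £181,967.21

£181967.21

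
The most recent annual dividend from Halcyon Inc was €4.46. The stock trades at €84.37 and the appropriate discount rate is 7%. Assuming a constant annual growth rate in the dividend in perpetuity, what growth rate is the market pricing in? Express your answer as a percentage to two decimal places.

1.63%

P = D₀(1+g)/(r−g) ⇒ P(r−g) = D₀(1+g) ⇒ g(P+D₀) = P·r − D₀
g = (P·r − D₀)/(P + D₀) = (€84.37×0.07 − €4.46) / (€84.37 + €4.46) = 0.016277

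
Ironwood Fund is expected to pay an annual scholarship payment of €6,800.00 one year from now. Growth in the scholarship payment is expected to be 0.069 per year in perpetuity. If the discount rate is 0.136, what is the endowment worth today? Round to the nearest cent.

Growing perpetuity: P = D₁ / (r − g) = €6,800.0000 / (0.136 − 0.069) = €101,492.54

€101492.54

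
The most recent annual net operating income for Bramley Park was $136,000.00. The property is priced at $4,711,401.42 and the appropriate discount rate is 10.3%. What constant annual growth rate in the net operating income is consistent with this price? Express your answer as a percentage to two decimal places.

P = D₀(1+g)/(r−g) ⇒ P(r−g) = D₀(1+g) ⇒ g(P+D₀) = P·r − D₀
g = (P·r − D₀)/(P + D₀) = ($4,711,401.42×0.103 − $136,000.00) / ($4,711,401.42 + $136,000.00) = 0.072054

7.21%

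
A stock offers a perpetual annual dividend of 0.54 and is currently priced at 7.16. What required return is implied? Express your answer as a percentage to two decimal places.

P = C/r ⇒ r = C/P = 0.54/7.16 = 0.075419

7.54%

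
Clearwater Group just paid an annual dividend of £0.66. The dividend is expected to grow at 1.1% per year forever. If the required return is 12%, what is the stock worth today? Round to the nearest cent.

D₁ = D₀ × (1 + g) = £0.66 × 1.011 = £0.6673
Growing perpetuity: P = D₁ / (r − g) = £0.6673 / (0.12 − 0.011) = £6.12

£6.12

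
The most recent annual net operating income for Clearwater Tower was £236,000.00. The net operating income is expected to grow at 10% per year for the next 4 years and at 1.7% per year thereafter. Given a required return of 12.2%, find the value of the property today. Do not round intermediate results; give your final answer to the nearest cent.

D_1 = 259600.00000
D_2 = 285560.00000
D_3 = 314116.00000
D_4 = 345527.60000
Terminal value at year 4: TV = D_4×(1+g_2)/(r−g_2) = 351401.56920/0.105 = 3346681.61143
P_0 = D_1/(1+r)^1 + D_2/(1+r)^2 + D_3/(1+r)^3 + D_4/(1+r)^4 + TV/(1+r)^4
    = 231372.54902 + 226835.83237 + 222388.07095 + 218027.52054 + 2111752.27040 = 3010376.24328

£3010376.24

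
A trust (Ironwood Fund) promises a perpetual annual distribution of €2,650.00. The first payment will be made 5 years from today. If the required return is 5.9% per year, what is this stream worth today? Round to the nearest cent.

Value at end of year 4: C / r = €2,650.00 / 0.059 = €44,915.2542
Discount to today: PV = €44,915.2542 / (1 + 0.059)^4 = €44,915.2542 / 1.257720 = €35,711.66

€35711.66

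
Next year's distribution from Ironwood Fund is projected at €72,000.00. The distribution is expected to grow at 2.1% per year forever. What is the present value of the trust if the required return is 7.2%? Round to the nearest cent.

€1411764.71

Growing perpetuity: P = D₁ / (r − g) = €72,000.0000 / (0.072 − 0.021) = €1,411,764.71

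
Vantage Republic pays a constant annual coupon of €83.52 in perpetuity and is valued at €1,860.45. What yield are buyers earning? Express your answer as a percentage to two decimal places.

4.49%

P = C/r ⇒ r = C/P = €83.52/€1,860.45 = 0.044892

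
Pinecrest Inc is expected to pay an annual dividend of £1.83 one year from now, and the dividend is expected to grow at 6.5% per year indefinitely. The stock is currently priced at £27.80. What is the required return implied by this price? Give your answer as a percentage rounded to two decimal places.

13.08%

P = D₁/(r − g) ⇒ r = D₁/P + g = £1.8300/£27.80 + 0.065 = 0.065827 + 0.065 = 0.130827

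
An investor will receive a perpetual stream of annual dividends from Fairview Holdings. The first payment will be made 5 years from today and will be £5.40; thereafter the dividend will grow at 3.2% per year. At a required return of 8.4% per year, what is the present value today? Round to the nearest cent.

Value at end of year 4: C₁ / (r − g) = £5.40 / (0.084 − 0.032) = £103.8462
Discount to today: PV = £103.8462 / (1 + 0.084)^4 = £103.8462 / 1.380757 = £75.21

£75.21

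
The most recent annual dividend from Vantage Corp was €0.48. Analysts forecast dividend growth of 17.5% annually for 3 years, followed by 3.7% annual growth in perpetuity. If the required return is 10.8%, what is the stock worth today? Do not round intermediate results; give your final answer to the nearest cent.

€9.98

D_1 = 0.56400
D_2 = 0.66270
D_3 = 0.77867
Terminal value at year 3: TV = D_3×(1+g_2)/(r−g_2) = 0.80748/0.071 = 11.37301
P_0 = D_1/(1+r)^1 + D_2/(1+r)^2 + D_3/(1+r)^3 + TV/(1+r)^3
    = 0.50903 + 0.53981 + 0.57245 + 8.36096 = 9.98223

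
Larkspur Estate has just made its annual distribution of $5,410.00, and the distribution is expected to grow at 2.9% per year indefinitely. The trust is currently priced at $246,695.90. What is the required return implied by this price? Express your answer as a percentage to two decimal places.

5.16%

D₁ = $5,410.00 × 1.029 = $5,566.8900
P = D₁/(r − g) ⇒ r = D₁/P + g = $5,566.8900/$246,695.90 + 0.029 = 0.022566 + 0.029 = 0.051566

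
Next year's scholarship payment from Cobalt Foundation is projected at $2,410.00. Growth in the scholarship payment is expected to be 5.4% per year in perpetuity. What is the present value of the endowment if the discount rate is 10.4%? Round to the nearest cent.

$48200.00

Growing perpetuity: P = D₁ / (r − g) = $2,410.0000 / (0.104 − 0.054) = $48,200.00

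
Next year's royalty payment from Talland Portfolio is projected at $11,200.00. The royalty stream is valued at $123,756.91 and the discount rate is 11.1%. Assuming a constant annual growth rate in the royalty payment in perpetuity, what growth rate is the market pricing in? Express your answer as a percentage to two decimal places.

P = D₁/(r−g) ⇒ g = r − D₁/P = 0.111 − $11,200.00/$123,756.91 = 0.020500

2.05%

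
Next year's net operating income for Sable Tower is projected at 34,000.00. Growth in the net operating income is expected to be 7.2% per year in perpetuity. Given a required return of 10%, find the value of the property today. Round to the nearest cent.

1214285.71

Growing perpetuity: P = D₁ / (r − g) = 34,000.0000 / (0.1 − 0.072) = 1,214,285.71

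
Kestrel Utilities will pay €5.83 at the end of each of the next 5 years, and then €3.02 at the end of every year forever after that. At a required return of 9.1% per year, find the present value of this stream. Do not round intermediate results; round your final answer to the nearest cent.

€44.09

PV of 5-year annuity: €5.83 × [1 − (1+0.091)^−5] / 0.091 = 22.61795
Perpetuity value at year 5: €3.02 / 0.091 = 33.18681
PV of perpetuity: 33.18681 / (1+0.091)^5 = 21.47048
Total PV = 22.61795 + 21.47048 = 44.08843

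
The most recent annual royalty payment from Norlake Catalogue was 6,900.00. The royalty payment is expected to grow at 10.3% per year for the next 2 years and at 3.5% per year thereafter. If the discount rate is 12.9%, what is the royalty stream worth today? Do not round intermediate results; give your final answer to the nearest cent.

85841.43

D_1 = 7610.70000
D_2 = 8394.60210
Terminal value at year 2: TV = D_2×(1+g_2)/(r−g_2) = 8688.41317/0.094 = 92429.92738
P_0 = D_1/(1+r)^1 + D_2/(1+r)^2 + TV/(1+r)^2
    = 6741.09832 + 6585.85602 + 72514.47849 = 85841.43283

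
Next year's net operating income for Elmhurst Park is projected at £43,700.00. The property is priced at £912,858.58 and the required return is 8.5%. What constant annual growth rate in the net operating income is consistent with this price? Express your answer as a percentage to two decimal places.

3.71%

P = D₁/(r−g) ⇒ g = r − D₁/P = 0.085 − £43,700.00/£912,858.58 = 0.037128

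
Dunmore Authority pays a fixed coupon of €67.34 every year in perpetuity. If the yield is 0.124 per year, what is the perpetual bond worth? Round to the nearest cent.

Level perpetuity: PV = C / r = €67.34 / 0.124 = €543.06

€543.06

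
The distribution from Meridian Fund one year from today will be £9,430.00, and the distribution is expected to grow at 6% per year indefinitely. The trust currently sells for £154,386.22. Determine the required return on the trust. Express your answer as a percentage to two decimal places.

12.11%

P = D₁/(r − g) ⇒ r = D₁/P + g = £9,430.0000/£154,386.22 + 0.06 = 0.061081 + 0.06 = 0.121081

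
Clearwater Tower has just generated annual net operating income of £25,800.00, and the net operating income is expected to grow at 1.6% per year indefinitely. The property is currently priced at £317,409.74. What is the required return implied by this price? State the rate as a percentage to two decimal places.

D₁ = £25,800.00 × 1.016 = £26,212.8000
P = D₁/(r − g) ⇒ r = D₁/P + g = £26,212.8000/£317,409.74 + 0.016 = 0.082583 + 0.016 = 0.098583

9.86%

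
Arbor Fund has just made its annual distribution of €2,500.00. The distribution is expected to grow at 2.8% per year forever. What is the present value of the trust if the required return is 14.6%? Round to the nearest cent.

€21779.66

D₁ = D₀ × (1 + g) = €2,500.00 × 1.028 = €2,570.0000
Growing perpetuity: P = D₁ / (r − g) = €2,570.0000 / (0.146 − 0.028) = €21,779.66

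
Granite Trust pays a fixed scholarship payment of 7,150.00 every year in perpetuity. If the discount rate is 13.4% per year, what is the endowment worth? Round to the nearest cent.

Level perpetuity: PV = C / r = 7,150.00 / 0.134 = 53,358.21

53358.21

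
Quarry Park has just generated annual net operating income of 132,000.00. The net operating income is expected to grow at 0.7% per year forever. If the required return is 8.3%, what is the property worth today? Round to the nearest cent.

1749000.00

D₁ = D₀ × (1 + g) = 132,000.00 × 1.007 = 132,924.0000
Growing perpetuity: P = D₁ / (r − g) = 132,924.0000 / (0.083 − 0.007) = 1,749,000.00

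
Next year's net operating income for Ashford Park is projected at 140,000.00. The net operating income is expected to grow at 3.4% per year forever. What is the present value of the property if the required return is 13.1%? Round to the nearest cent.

Growing perpetuity: P = D₁ / (r − g) = 140,000.0000 / (0.131 − 0.034) = 1,443,298.97

1443298.97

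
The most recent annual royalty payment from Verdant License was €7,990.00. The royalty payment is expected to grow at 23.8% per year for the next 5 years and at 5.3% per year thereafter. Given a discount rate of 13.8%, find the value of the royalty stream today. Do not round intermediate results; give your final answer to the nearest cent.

€202616.04

D_1 = 9891.62000
D_2 = 12245.82556
D_3 = 15160.33204
D_4 = 18768.49107
D_5 = 23235.39194
Terminal value at year 5: TV = D_5×(1+g_2)/(r−g_2) = 24466.86772/0.085 = 287845.50256
P_0 = D_1/(1+r)^1 + D_2/(1+r)^2 + D_3/(1+r)^3 + D_4/(1+r)^4 + D_5/(1+r)^5 + TV/(1+r)^5
    = 8692.10896 + 9455.91467 + 10286.83863 + 11190.77876 + 12174.15123 + 150816.24997 = 202616.04223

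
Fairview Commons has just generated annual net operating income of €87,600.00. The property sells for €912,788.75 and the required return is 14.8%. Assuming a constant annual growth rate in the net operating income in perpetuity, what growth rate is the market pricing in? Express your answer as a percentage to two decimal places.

4.75%

P = D₀(1+g)/(r−g) ⇒ P(r−g) = D₀(1+g) ⇒ g(P+D₀) = P·r − D₀
g = (P·r − D₀)/(P + D₀) = (€912,788.75×0.148 − €87,600.00) / (€912,788.75 + €87,600.00) = 0.047474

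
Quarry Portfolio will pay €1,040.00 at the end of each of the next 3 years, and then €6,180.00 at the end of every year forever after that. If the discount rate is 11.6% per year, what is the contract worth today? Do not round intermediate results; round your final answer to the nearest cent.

€40845.09

PV of 3-year annuity: €1,040.00 × [1 − (1+0.116)^−3] / 0.116 = 2515.17488
Perpetuity value at year 3: €6,180.00 / 0.116 = 53275.86207
PV of perpetuity: 53275.86207 / (1+0.116)^3 = 38329.91905
Total PV = 2515.17488 + 38329.91905 = 40845.09393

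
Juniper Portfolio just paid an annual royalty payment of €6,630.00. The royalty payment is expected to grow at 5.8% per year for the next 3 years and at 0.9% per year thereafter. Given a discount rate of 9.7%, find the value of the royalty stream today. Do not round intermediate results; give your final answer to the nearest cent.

€86705.02

D_1 = 7014.54000
D_2 = 7421.38332
D_3 = 7851.82355
Terminal value at year 3: TV = D_3×(1+g_2)/(r−g_2) = 7922.48996/0.088 = 90028.29505
P_0 = D_1/(1+r)^1 + D_2/(1+r)^2 + D_3/(1+r)^3 + TV/(1+r)^3
    = 6394.29353 + 6166.96678 + 5947.72183 + 68196.03781 = 86705.01994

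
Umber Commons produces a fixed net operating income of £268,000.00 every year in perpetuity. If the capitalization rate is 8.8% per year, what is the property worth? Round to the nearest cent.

Level perpetuity: PV = C / r = £268,000.00 / 0.088 = £3,045,454.55

£3045454.55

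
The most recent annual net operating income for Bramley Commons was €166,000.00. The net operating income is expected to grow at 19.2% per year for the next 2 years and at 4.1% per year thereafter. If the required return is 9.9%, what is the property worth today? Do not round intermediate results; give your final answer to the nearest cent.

D_1 = 197872.00000
D_2 = 235863.42400
Terminal value at year 2: TV = D_2×(1+g_2)/(r−g_2) = 245533.82438/0.058 = 4233341.79972
P_0 = D_1/(1+r)^1 + D_2/(1+r)^2 + TV/(1+r)^2
    = 180047.31574 + 195283.34883 + 3504999.41607 = 3880330.08064

€3880330.08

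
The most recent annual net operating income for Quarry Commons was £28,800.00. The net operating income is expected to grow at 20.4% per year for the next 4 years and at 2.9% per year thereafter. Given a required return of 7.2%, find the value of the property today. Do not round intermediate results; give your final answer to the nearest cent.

D_1 = 34675.20000
D_2 = 41748.94080
D_3 = 50265.72472
D_4 = 60519.93257
Terminal value at year 4: TV = D_4×(1+g_2)/(r−g_2) = 62275.01061/0.043 = 1448256.06072
P_0 = D_1/(1+r)^1 + D_2/(1+r)^2 + D_3/(1+r)^3 + D_4/(1+r)^4 + TV/(1+r)^4
    = 32346.26866 + 36329.20472 + 40802.57695 + 45826.77485 + 1096645.37963 = 1251950.20481

£1251950.20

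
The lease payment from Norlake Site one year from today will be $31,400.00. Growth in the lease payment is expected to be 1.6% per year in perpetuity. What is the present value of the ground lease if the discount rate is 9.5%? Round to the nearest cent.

Growing perpetuity: P = D₁ / (r − g) = $31,400.0000 / (0.095 − 0.016) = $397,468.35

$397468.35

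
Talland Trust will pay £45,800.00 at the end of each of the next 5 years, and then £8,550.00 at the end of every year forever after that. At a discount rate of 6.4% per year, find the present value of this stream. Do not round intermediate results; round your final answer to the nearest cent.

PV of 5-year annuity: £45,800.00 × [1 − (1+0.064)^−5] / 0.064 = 190844.89242
Perpetuity value at year 5: £8,550.00 / 0.064 = 133593.75000
PV of perpetuity: 133593.75000 / (1+0.064)^5 = 97966.59214
Total PV = 190844.89242 + 97966.59214 = 288811.48456

£288811.48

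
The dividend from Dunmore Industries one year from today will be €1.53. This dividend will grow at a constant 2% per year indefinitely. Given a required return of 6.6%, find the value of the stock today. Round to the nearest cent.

€33.26

Growing perpetuity: P = D₁ / (r − g) = €1.5300 / (0.066 − 0.02) = €33.26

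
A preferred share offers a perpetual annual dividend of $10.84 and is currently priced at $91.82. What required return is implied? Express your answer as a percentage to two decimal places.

11.81%

P = C/r ⇒ r = C/P = $10.84/$91.82 = 0.118057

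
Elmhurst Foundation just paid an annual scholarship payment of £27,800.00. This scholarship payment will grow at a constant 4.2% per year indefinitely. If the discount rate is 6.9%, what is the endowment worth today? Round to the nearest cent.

£1072874.07

D₁ = D₀ × (1 + g) = £27,800.00 × 1.042 = £28,967.6000
Growing perpetuity: P = D₁ / (r − g) = £28,967.6000 / (0.069 − 0.042) = £1,072,874.07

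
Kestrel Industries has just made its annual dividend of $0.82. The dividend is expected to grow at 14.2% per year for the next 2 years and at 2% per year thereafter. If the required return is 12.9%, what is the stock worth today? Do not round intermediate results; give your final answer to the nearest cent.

$9.52

D_1 = 0.93644
D_2 = 1.06941
Terminal value at year 2: TV = D_2×(1+g_2)/(r−g_2) = 1.09080/0.109 = 10.00736
P_0 = D_1/(1+r)^1 + D_2/(1+r)^2 + TV/(1+r)^2
    = 0.82944 + 0.83899 + 7.85112 = 9.51956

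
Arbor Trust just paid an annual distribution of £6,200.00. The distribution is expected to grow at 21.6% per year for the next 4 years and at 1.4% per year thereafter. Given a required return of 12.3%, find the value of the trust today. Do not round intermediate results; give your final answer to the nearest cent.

D_1 = 7539.20000
D_2 = 9167.66720
D_3 = 11147.88332
D_4 = 13555.82611
Terminal value at year 4: TV = D_4×(1+g_2)/(r−g_2) = 13745.60768/0.109 = 126106.49245
P_0 = D_1/(1+r)^1 + D_2/(1+r)^2 + D_3/(1+r)^3 + D_4/(1+r)^4 + TV/(1+r)^4
    = 6713.44613 + 7269.41272 + 7871.42108 + 8523.28409 + 79290.00062 = 109667.56464

£109667.56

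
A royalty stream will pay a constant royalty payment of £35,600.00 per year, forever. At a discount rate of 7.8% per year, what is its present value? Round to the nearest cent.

£456410.26

Level perpetuity: PV = C / r = £35,600.00 / 0.078 = £456,410.26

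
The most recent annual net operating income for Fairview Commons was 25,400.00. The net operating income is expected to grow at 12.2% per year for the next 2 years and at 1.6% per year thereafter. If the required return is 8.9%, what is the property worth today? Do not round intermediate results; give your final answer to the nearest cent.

428394.35

D_1 = 28498.80000
D_2 = 31975.65360
Terminal value at year 2: TV = D_2×(1+g_2)/(r−g_2) = 32487.26406/0.073 = 445031.01449
P_0 = D_1/(1+r)^1 + D_2/(1+r)^2 + TV/(1+r)^2
    = 26169.69697 + 26962.71809 + 375261.93944 = 428394.35450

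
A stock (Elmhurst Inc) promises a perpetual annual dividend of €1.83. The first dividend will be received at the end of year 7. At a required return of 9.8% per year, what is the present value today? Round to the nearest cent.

Value at end of year 6: C / r = €1.83 / 0.098 = €18.6735
Discount to today: PV = €18.6735 / (1 + 0.098)^6 = €18.6735 / 1.752323 = €10.66

€10.66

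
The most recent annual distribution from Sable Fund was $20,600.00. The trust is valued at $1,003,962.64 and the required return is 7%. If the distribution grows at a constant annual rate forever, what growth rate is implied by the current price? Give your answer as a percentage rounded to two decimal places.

P = D₀(1+g)/(r−g) ⇒ P(r−g) = D₀(1+g) ⇒ g(P+D₀) = P·r − D₀
g = (P·r − D₀)/(P + D₀) = ($1,003,962.64×0.07 − $20,600.00) / ($1,003,962.64 + $20,600.00) = 0.048486

4.85%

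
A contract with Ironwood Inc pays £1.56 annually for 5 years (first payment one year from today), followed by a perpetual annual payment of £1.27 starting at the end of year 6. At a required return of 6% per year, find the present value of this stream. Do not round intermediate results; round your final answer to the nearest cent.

£22.39

PV of 5-year annuity: £1.56 × [1 − (1+0.06)^−5] / 0.06 = 6.57129
Perpetuity value at year 5: £1.27 / 0.06 = 21.16667
PV of perpetuity: 21.16667 / (1+0.06)^5 = 15.81696
Total PV = 6.57129 + 15.81696 = 22.38825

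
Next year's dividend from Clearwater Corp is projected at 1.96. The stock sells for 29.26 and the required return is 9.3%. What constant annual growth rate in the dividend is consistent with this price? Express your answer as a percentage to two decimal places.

P = D₁/(r−g) ⇒ g = r − D₁/P = 0.093 − 1.96/29.26 = 0.026014

2.60%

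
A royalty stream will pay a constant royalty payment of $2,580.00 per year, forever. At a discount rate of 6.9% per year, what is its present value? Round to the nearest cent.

Level perpetuity: PV = C / r = $2,580.00 / 0.069 = $37,391.30

$37391.30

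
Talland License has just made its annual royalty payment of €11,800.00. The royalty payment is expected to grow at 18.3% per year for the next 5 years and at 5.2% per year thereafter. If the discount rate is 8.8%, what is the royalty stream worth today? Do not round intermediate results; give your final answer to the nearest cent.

€600428.39

D_1 = 13959.40000
D_2 = 16513.97020
D_3 = 19536.02675
D_4 = 23111.11964
D_5 = 27340.45454
Terminal value at year 5: TV = D_5×(1+g_2)/(r−g_2) = 28762.15817/0.036 = 798948.83810
P_0 = D_1/(1+r)^1 + D_2/(1+r)^2 + D_3/(1+r)^3 + D_4/(1+r)^4 + D_5/(1+r)^5 + TV/(1+r)^5
    = 12830.33088 + 13950.62632 + 15168.74167 + 16493.21819 + 17933.34294 + 524052.13263 = 600428.39263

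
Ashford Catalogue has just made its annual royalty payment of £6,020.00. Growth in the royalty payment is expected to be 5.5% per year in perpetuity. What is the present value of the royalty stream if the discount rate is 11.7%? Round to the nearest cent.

£102437.10

D₁ = D₀ × (1 + g) = £6,020.00 × 1.055 = £6,351.1000
Growing perpetuity: P = D₁ / (r − g) = £6,351.1000 / (0.117 − 0.055) = £102,437.10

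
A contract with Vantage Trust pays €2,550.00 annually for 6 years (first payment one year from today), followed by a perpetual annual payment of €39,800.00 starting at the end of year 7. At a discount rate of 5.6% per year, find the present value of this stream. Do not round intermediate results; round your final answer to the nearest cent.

PV of 6-year annuity: €2,550.00 × [1 − (1+0.056)^−6] / 0.056 = 12698.32328
Perpetuity value at year 6: €39,800.00 / 0.056 = 710714.28571
PV of perpetuity: 710714.28571 / (1+0.056)^6 = 512520.84781
Total PV = 12698.32328 + 512520.84781 = 525219.17109

€525219.17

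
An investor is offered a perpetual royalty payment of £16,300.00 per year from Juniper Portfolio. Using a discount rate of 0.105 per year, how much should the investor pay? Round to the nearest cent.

£155238.10

Level perpetuity: PV = C / r = £16,300.00 / 0.105 = £155,238.10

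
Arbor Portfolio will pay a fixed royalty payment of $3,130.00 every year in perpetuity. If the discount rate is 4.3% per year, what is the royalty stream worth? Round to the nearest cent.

$72790.70

Level perpetuity: PV = C / r = $3,130.00 / 0.043 = $72,790.70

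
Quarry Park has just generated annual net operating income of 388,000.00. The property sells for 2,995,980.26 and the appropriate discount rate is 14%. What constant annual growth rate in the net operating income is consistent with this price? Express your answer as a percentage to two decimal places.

P = D₀(1+g)/(r−g) ⇒ P(r−g) = D₀(1+g) ⇒ g(P+D₀) = P·r − D₀
g = (P·r − D₀)/(P + D₀) = (2,995,980.26×0.14 − 388,000.00) / (2,995,980.26 + 388,000.00) = 0.009290

0.93%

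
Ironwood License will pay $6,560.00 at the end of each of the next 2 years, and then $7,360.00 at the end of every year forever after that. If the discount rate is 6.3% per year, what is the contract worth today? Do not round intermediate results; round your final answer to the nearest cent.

PV of 2-year annuity: $6,560.00 × [1 − (1+0.063)^−2] / 0.063 = 11976.68255
Perpetuity value at year 2: $7,360.00 / 0.063 = 116825.39683
PV of perpetuity: 116825.39683 / (1+0.063)^2 = 103388.14324
Total PV = 11976.68255 + 103388.14324 = 115364.82578

$115364.83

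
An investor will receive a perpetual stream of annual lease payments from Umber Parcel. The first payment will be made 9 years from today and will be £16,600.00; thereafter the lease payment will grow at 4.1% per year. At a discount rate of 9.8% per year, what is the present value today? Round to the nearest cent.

£137852.46

Value at end of year 8: C₁ / (r − g) = £16,600.00 / (0.098 − 0.041) = £291,228.0702
Discount to today: PV = £291,228.0702 / (1 + 0.098)^8 = £291,228.0702 / 2.112607 = £137,852.46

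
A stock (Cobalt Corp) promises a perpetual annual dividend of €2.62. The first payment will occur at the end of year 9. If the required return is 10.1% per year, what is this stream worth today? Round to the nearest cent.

€12.01

Value at end of year 8: C / r = €2.62 / 0.101 = €25.9406
Discount to today: PV = €25.9406 / (1 + 0.101)^8 = €25.9406 / 2.159228 = €12.01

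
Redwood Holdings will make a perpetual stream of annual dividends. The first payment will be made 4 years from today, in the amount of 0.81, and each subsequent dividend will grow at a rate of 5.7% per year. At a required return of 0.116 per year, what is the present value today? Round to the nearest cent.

Value at end of year 3: C₁ / (r − g) = 0.81 / (0.116 − 0.057) = 13.7288
Discount to today: PV = 13.7288 / (1 + 0.116)^3 = 13.7288 / 1.389929 = 9.88

9.88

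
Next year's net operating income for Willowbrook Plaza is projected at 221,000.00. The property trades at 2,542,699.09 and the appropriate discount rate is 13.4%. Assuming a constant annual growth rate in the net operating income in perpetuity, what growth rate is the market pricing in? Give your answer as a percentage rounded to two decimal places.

4.71%

P = D₁/(r−g) ⇒ g = r − D₁/P = 0.134 − 221,000.00/2,542,699.09 = 0.047084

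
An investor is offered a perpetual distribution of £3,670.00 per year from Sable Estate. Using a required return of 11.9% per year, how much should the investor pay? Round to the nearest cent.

Level perpetuity: PV = C / r = £3,670.00 / 0.119 = £30,840.34

£30840.34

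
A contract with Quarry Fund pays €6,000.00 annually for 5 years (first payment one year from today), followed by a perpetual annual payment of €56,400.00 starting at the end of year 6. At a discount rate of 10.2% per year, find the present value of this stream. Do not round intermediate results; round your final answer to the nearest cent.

€362857.70

PV of 5-year annuity: €6,000.00 × [1 − (1+0.102)^−5] / 0.102 = 22628.98570
Perpetuity value at year 5: €56,400.00 / 0.102 = 552941.17647
PV of perpetuity: 552941.17647 / (1+0.102)^5 = 340228.71089
Total PV = 22628.98570 + 340228.71089 = 362857.69659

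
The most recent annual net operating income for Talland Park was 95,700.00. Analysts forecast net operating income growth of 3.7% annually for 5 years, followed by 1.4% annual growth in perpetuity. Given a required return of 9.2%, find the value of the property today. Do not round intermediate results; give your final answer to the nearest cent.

D_1 = 99240.90000
D_2 = 102912.81330
D_3 = 106720.58739
D_4 = 110669.24913
D_5 = 114764.01134
Terminal value at year 5: TV = D_5×(1+g_2)/(r−g_2) = 116370.70750/0.078 = 1491932.14746
P_0 = D_1/(1+r)^1 + D_2/(1+r)^2 + D_3/(1+r)^3 + D_4/(1+r)^4 + D_5/(1+r)^5 + TV/(1+r)^5
    = 90879.94505 + 86302.65845 + 81955.91283 + 77828.09671 + 73908.18341 + 960806.38432 = 1371681.18077

1371681.18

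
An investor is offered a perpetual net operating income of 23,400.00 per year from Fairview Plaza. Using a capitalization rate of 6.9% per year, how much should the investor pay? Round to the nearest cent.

339130.43

Level perpetuity: PV = C / r = 23,400.00 / 0.069 = 339,130.43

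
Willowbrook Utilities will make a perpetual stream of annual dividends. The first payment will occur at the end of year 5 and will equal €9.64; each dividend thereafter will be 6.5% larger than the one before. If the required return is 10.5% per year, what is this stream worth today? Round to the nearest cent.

Value at end of year 4: C₁ / (r − g) = €9.64 / (0.105 − 0.065) = €241.0000
Discount to today: PV = €241.0000 / (1 + 0.105)^4 = €241.0000 / 1.490902 = €161.65

€161.65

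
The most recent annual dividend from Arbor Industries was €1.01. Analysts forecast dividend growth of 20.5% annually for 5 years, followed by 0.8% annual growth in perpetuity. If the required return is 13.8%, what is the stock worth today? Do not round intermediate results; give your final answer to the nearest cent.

€16.44

D_1 = 1.21705
D_2 = 1.46655
D_3 = 1.76719
D_4 = 2.12946
D_5 = 2.56600
Terminal value at year 5: TV = D_5×(1+g_2)/(r−g_2) = 2.58653/0.13 = 19.89637
P_0 = D_1/(1+r)^1 + D_2/(1+r)^2 + D_3/(1+r)^3 + D_4/(1+r)^4 + D_5/(1+r)^5 + TV/(1+r)^5
    = 1.06946 + 1.13243 + 1.19910 + 1.26970 + 1.34445 + 10.42467 = 16.43982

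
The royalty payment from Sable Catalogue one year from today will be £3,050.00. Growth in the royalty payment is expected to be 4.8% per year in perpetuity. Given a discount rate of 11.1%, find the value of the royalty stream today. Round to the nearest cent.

£48412.70

Growing perpetuity: P = D₁ / (r − g) = £3,050.0000 / (0.111 − 0.048) = £48,412.70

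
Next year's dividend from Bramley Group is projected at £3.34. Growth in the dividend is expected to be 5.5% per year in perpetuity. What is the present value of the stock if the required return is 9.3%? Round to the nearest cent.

Growing perpetuity: P = D₁ / (r − g) = £3.3400 / (0.093 − 0.055) = £87.89

£87.89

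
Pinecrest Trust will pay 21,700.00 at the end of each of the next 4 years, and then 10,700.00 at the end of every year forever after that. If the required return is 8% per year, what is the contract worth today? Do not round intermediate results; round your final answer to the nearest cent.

PV of 4-year annuity: 21,700.00 × [1 − (1+0.08)^−4] / 0.08 = 71873.15243
Perpetuity value at year 4: 10,700.00 / 0.08 = 133750.00000
PV of perpetuity: 133750.00000 / (1+0.08)^4 = 98310.24281
Total PV = 71873.15243 + 98310.24281 = 170183.39524

170183.40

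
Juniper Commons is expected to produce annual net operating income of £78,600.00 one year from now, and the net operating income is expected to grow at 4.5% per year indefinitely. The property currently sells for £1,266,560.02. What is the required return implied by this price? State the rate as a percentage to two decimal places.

10.71%

P = D₁/(r − g) ⇒ r = D₁/P + g = £78,600.0000/£1,266,560.02 + 0.045 = 0.062058 + 0.045 = 0.107058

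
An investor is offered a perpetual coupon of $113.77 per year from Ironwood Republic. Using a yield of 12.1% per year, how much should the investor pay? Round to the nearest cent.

Level perpetuity: PV = C / r = $113.77 / 0.121 = $940.25

$940.25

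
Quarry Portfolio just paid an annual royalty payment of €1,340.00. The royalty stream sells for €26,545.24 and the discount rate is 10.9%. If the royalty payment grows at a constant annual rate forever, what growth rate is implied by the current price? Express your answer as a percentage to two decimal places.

P = D₀(1+g)/(r−g) ⇒ P(r−g) = D₀(1+g) ⇒ g(P+D₀) = P·r − D₀
g = (P·r − D₀)/(P + D₀) = (€26,545.24×0.109 − €1,340.00) / (€26,545.24 + €1,340.00) = 0.055708

5.57%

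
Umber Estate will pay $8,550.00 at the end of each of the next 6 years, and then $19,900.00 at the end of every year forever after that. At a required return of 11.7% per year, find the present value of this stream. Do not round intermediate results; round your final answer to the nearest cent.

PV of 6-year annuity: $8,550.00 × [1 − (1+0.117)^−6] / 0.117 = 35453.24807
Perpetuity value at year 6: $19,900.00 / 0.117 = 170085.47009
PV of perpetuity: 170085.47009 / (1+0.117)^6 = 87568.55352
Total PV = 35453.24807 + 87568.55352 = 123021.80159

$123021.80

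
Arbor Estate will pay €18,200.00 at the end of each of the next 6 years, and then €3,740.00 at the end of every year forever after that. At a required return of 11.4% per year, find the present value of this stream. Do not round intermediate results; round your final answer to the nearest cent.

€93282.11

PV of 6-year annuity: €18,200.00 × [1 − (1+0.114)^−6] / 0.114 = 76116.63968
Perpetuity value at year 6: €3,740.00 / 0.114 = 32807.01754
PV of perpetuity: 32807.01754 / (1+0.114)^6 = 17165.46631
Total PV = 76116.63968 + 17165.46631 = 93282.10600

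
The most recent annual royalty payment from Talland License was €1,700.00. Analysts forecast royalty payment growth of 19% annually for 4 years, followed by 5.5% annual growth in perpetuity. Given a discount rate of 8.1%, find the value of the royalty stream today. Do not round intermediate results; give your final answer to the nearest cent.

€109996.74

D_1 = 2023.00000
D_2 = 2407.37000
D_3 = 2864.77030
D_4 = 3409.07666
Terminal value at year 4: TV = D_4×(1+g_2)/(r−g_2) = 3596.57587/0.026 = 138329.84127
P_0 = D_1/(1+r)^1 + D_2/(1+r)^2 + D_3/(1+r)^3 + D_4/(1+r)^4 + TV/(1+r)^4
    = 1871.41536 + 2060.11496 + 2267.84163 + 2496.51392 + 101300.85311 = 109996.73897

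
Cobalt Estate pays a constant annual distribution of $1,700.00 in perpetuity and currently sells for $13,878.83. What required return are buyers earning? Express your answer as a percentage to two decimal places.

P = C/r ⇒ r = C/P = $1,700.00/$13,878.83 = 0.122489

12.25%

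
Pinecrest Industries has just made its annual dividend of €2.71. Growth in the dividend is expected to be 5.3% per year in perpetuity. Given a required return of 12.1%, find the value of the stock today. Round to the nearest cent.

D₁ = D₀ × (1 + g) = €2.71 × 1.053 = €2.8536
Growing perpetuity: P = D₁ / (r − g) = €2.8536 / (0.121 − 0.053) = €41.97

€41.97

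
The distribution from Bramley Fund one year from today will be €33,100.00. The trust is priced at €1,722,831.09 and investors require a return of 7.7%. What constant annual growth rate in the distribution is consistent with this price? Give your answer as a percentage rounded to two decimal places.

P = D₁/(r−g) ⇒ g = r − D₁/P = 0.077 − €33,100.00/€1,722,831.09 = 0.057787

5.78%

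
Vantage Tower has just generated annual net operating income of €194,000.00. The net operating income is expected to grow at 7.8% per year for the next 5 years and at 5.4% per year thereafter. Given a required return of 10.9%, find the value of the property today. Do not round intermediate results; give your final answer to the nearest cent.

€4118006.88

D_1 = 209132.00000
D_2 = 225444.29600
D_3 = 243028.95109
D_4 = 261985.20927
D_5 = 282420.05560
Terminal value at year 5: TV = D_5×(1+g_2)/(r−g_2) = 297670.73860/0.055 = 5412195.24724
P_0 = D_1/(1+r)^1 + D_2/(1+r)^2 + D_3/(1+r)^3 + D_4/(1+r)^4 + D_5/(1+r)^5 + TV/(1+r)^5
    = 188577.09648 + 183305.77999 + 178181.81319 + 173201.07721 + 168359.56828 + 3226381.54493 = 4118006.88009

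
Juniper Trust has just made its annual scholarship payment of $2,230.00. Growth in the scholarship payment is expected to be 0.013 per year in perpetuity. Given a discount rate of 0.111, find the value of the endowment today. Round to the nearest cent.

$23050.92

D₁ = D₀ × (1 + g) = $2,230.00 × 1.013 = $2,258.9900
Growing perpetuity: P = D₁ / (r − g) = $2,258.9900 / (0.111 − 0.013) = $23,050.92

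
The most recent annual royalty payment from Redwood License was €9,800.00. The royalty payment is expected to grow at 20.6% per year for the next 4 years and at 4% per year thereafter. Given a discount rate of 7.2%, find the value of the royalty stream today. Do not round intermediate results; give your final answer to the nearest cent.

€563254.76

D_1 = 11818.80000
D_2 = 14253.47280
D_3 = 17189.68820
D_4 = 20730.76397
Terminal value at year 4: TV = D_4×(1+g_2)/(r−g_2) = 21559.99452/0.032 = 673749.82887
P_0 = D_1/(1+r)^1 + D_2/(1+r)^2 + D_3/(1+r)^3 + D_4/(1+r)^4 + TV/(1+r)^4
    = 11025.00000 + 12403.12500 + 13953.51562 + 15697.70508 + 510175.41504 = 563254.76074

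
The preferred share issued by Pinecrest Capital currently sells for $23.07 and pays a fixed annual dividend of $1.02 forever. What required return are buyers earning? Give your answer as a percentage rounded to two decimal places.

P = C/r ⇒ r = C/P = $1.02/$23.07 = 0.044213

4.42%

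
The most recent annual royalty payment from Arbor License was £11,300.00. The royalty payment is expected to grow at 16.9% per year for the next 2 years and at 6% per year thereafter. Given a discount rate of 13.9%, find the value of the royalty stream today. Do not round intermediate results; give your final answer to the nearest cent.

£183213.19

D_1 = 13209.70000
D_2 = 15442.13930
Terminal value at year 2: TV = D_2×(1+g_2)/(r−g_2) = 16368.66766/0.079 = 207198.32478
P_0 = D_1/(1+r)^1 + D_2/(1+r)^2 + TV/(1+r)^2
    = 11597.62950 + 11903.09823 + 159712.45728 = 183213.18501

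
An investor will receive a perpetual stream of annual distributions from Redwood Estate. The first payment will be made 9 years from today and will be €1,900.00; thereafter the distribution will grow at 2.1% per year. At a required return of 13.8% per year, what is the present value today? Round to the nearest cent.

€5773.37

Value at end of year 8: C₁ / (r − g) = €1,900.00 / (0.138 − 0.021) = €16,239.3162
Discount to today: PV = €16,239.3162 / (1 + 0.138)^8 = €16,239.3162 / 2.812795 = €5,773.37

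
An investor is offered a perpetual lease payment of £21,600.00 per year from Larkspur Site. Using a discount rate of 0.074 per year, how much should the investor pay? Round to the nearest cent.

Level perpetuity: PV = C / r = £21,600.00 / 0.074 = £291,891.89

£291891.89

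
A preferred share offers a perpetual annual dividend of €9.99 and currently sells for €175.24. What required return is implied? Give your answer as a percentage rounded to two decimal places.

5.70%

P = C/r ⇒ r = C/P = €9.99/€175.24 = 0.057008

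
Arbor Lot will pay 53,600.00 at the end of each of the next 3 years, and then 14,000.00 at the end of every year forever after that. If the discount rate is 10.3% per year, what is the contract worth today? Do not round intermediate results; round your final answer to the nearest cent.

PV of 3-year annuity: 53,600.00 × [1 − (1+0.103)^−3] / 0.103 = 132594.40101
Perpetuity value at year 3: 14,000.00 / 0.103 = 135922.33010
PV of perpetuity: 135922.33010 / (1+0.103)^3 = 101289.46416
Total PV = 132594.40101 + 101289.46416 = 233883.86517

233883.87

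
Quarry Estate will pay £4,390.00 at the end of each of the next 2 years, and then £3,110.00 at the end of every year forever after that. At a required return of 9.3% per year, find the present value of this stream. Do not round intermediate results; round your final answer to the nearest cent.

PV of 2-year annuity: £4,390.00 × [1 − (1+0.093)^−2] / 0.093 = 7691.18796
Perpetuity value at year 2: £3,110.00 / 0.093 = 33440.86022
PV of perpetuity: 33440.86022 / (1+0.093)^2 = 27992.20542
Total PV = 7691.18796 + 27992.20542 = 35683.39338

£35683.39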